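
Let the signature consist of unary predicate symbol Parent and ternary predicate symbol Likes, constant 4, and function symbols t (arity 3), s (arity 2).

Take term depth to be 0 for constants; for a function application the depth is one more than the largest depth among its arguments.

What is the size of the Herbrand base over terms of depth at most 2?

50690

First count ground terms of depth ≤ 2.
Let N_k count ground terms of depth at most k. Each non-constant term of depth ≤ k is some function symbol applied to depth-≤(k−1) arguments, giving N_k = 1 + N_{k-1}^3 + N_{k-1}^2.
N_0 = 1
N_1 = 1 + 1^3 + 1^2 = 3
N_2 = 1 + 3^3 + 3^2 = 37
So |H| = 37.
Ground atoms are formed by filling each argument slot of a predicate with a term from H, so an r-ary predicate gives |H|^r atoms:
  Parent: 37;  Likes: 37^3 = 50653
Total ground atoms: 37 + 50653 = 50690.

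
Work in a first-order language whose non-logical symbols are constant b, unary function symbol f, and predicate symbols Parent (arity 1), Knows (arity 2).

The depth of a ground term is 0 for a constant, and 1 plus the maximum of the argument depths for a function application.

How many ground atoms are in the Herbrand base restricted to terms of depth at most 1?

First count ground terms of depth ≤ 1.
Write N_k for the number of ground terms of depth ≤ k. A term of depth ≤ k is either a constant or a function symbol applied to arguments of depth ≤ k−1, so N_k = 1 + N_{k-1}.
N_0 = 1
N_1 = 1 + 1 = 2
Explicitly: b, f(b).
So |H| = 2.
For each predicate symbol, the number of ground atoms is |H| raised to its arity; summing:
  Parent: 2;  Knows: 2^2 = 4
Total ground atoms: 2 + 4 = 6.

6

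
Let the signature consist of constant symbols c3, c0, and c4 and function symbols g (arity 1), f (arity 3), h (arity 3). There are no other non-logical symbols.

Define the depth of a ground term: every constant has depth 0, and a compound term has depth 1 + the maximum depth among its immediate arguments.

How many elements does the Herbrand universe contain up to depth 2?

432063

Let N_k = |{terms of depth ≤ k}|. Then N_0 = 3 and N_k = 3 + N_{k-1} + N_{k-1}^3 + N_{k-1}^3 for k ≥ 1 (one summand per function symbol, arity giving the exponent).
N_0 = 3
N_1 = 3 + 3 + 3^3 + 3^3 = 60
N_2 = 3 + 60 + 60^3 + 60^3 = 432063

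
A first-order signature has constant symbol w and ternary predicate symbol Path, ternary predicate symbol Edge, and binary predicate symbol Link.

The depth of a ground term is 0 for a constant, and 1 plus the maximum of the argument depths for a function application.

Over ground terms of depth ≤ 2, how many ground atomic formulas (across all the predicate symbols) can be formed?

First count ground terms of depth ≤ 2.
With no function symbols every ground term is a constant, so there is exactly 1 ground term at every depth bound.
N_0 = 1
N_1 = 1
N_2 = 1
So |H| = 1.
Each predicate of arity r yields |H|^r ground atoms (one per choice of an r-tuple from H):
  Path: 1^3 = 1;  Edge: 1^3 = 1;  Link: 1^2 = 1
Total ground atoms: 1 + 1 + 1 = 3.

3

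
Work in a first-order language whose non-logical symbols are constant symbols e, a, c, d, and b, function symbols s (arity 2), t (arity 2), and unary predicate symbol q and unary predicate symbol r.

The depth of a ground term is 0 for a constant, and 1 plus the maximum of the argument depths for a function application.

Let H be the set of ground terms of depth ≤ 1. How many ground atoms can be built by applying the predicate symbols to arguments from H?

110

First count ground terms of depth ≤ 1.
If N_k denotes the number of depth-≤k ground terms, the 5 constants give N_0 = 5, and each function symbol of arity r contributes N_{k-1}^r new terms at level k: N_k = 5 + N_{k-1}^2 + N_{k-1}^2.
N_0 = 5
N_1 = 5 + 5^2 + 5^2 = 55
So |H| = 55.
Ground atoms are formed by filling each argument slot of a predicate with a term from H, so an r-ary predicate gives |H|^r atoms:
  q: 55;  r: 55
Total ground atoms: 55 + 55 = 110.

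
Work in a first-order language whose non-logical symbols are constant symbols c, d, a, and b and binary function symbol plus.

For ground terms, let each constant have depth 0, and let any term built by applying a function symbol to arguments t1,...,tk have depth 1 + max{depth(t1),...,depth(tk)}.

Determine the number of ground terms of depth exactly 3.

If N_k denotes the number of depth-≤k ground terms, the 4 constants give N_0 = 4, and each function symbol of arity r contributes N_{k-1}^r new terms at level k: N_k = 4 + N_{k-1}^2.
N_0 = 4
N_1 = 4 + 4^2 = 20
N_2 = 4 + 20^2 = 404
N_3 = 4 + 404^2 = 163220
Terms of depth exactly 3: N_3 − N_2 = 163220 − 404 = 162816.

162816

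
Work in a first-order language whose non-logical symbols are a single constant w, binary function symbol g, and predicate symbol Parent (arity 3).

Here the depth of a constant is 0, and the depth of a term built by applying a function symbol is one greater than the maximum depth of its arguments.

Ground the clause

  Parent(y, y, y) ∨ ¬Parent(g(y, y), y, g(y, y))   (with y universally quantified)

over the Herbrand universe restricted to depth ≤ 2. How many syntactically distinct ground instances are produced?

5

Ground terms of depth ≤ 2:
  If N_k denotes the number of depth-≤k ground terms, the 1 constant gives N_0 = 1, and each function symbol of arity r contributes N_{k-1}^r new terms at level k: N_k = 1 + N_{k-1}^2.
  N_0 = 1
  N_1 = 1 + 1^2 = 2
  N_2 = 1 + 2^2 = 5
So there are 5 ground terms available for substitution.
The variable y ranges independently over the available ground terms, and distinct assignments produce distinct instances.
Number of ground instances = 5.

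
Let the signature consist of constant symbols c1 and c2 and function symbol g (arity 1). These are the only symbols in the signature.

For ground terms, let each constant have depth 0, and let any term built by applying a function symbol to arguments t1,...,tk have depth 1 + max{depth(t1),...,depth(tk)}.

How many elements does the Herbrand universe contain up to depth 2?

Let N_k = |{terms of depth ≤ k}|. Then N_0 = 2 and N_k = 2 + N_{k-1} for k ≥ 1 (one summand per function symbol, arity giving the exponent).
N_0 = 2
N_1 = 2 + 2 = 4
N_2 = 2 + 4 = 6
Explicitly: c1, c2, g(c1), g(c2), g(g(c1)), g(g(c2)).

6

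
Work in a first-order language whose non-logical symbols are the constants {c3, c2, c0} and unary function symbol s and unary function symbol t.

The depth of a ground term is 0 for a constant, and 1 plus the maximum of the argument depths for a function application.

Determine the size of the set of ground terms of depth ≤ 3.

Let N_k count ground terms of depth at most k. Each non-constant term of depth ≤ k is some function symbol applied to depth-≤(k−1) arguments, giving N_k = 3 + N_{k-1} + N_{k-1}.
N_0 = 3
N_1 = 3 + 3 + 3 = 9
N_2 = 3 + 9 + 9 = 21
N_3 = 3 + 21 + 21 = 45

45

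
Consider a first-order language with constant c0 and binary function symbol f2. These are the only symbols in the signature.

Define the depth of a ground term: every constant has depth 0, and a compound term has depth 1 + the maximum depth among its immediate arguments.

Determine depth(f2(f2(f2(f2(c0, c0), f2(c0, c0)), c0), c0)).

depth(f2(c0, c0)) = 1 + max(0, 0) = 1
depth(f2(f2(c0, c0), f2(c0, c0))) = 1 + max(1, 1) = 2
depth(f2(f2(f2(c0, c0), f2(c0, c0)), c0)) = 1 + max(2, 0) = 3
depth(f2(f2(f2(f2(c0, c0), f2(c0, c0)), c0), c0)) = 1 + max(3, 0) = 4

4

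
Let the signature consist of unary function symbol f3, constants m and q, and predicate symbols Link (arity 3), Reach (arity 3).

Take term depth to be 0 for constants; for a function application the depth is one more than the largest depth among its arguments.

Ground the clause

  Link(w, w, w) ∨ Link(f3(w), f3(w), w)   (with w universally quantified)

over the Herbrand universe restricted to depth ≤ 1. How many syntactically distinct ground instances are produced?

Ground terms of depth ≤ 1:
  If N_k denotes the number of depth-≤k ground terms, the 2 constants give N_0 = 2, and each function symbol of arity r contributes N_{k-1}^r new terms at level k: N_k = 2 + N_{k-1}.
  N_0 = 2
  N_1 = 2 + 2 = 4
  Explicitly: m, q, f3(m), f3(q).
So there are 4 ground terms available for substitution.
There is 1 variable to instantiate (w),  occurring in at least one literal, so different choices give different ground instances.
Number of ground instances = 4.

4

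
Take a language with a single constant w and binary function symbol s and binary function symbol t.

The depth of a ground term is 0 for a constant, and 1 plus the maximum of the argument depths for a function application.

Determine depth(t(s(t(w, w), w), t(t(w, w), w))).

depth(t(w, w)) = 1 + max(0, 0) = 1
depth(s(t(w, w), w)) = 1 + max(1, 0) = 2
depth(t(t(w, w), w)) = 1 + max(1, 0) = 2
depth(t(s(t(w, w), w), t(t(w, w), w))) = 1 + max(2, 2) = 3

3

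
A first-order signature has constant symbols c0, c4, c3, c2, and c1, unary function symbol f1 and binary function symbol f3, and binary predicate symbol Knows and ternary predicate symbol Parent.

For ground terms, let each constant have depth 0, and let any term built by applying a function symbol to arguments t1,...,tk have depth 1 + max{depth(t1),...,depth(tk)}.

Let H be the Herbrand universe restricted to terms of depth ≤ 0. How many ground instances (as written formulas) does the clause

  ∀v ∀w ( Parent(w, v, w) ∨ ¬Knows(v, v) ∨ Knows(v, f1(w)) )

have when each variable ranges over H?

Ground terms of depth ≤ 0:
  Let N_k count ground terms of depth at most k. Each non-constant term of depth ≤ k is some function symbol applied to depth-≤(k−1) arguments, giving N_k = 5 + N_{k-1} + N_{k-1}^2.
  N_0 = 5
  Explicitly: c0, c4, c3, c2, c1.
So there are 5 ground terms available for substitution.
The body mentions every one of the 2 quantified variables; since ground terms form a free algebra, no two substitutions collapse to the same formula.
Number of ground instances = 5^2 = 25.

25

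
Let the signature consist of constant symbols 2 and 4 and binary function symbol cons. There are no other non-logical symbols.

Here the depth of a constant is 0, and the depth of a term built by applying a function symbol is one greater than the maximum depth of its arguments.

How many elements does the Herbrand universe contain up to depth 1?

6

Let N_k count ground terms of depth at most k. Each non-constant term of depth ≤ k is some function symbol applied to depth-≤(k−1) arguments, giving N_k = 2 + N_{k-1}^2.
N_0 = 2
N_1 = 2 + 2^2 = 6
Explicitly: 2, 4, cons(2, 2), cons(2, 4), cons(4, 2), cons(4, 4).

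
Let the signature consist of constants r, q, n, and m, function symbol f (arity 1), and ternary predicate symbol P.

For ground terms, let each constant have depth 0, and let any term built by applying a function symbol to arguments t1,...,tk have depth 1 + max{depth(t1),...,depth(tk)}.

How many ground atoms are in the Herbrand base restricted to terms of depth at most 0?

64

First count ground terms of depth ≤ 0.
If N_k denotes the number of depth-≤k ground terms, the 4 constants give N_0 = 4, and each function symbol of arity r contributes N_{k-1}^r new terms at level k: N_k = 4 + N_{k-1}.
N_0 = 4
So |H| = 4.
For each predicate symbol, the number of ground atoms is |H| raised to its arity; summing:
  P: 4^3 = 64
Total ground atoms: 64.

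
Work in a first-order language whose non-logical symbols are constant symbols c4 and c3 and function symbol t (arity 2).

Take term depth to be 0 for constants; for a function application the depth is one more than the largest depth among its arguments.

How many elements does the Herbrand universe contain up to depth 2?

38

If N_k denotes the number of depth-≤k ground terms, the 2 constants give N_0 = 2, and each function symbol of arity r contributes N_{k-1}^r new terms at level k: N_k = 2 + N_{k-1}^2.
N_0 = 2
N_1 = 2 + 2^2 = 6
N_2 = 2 + 6^2 = 38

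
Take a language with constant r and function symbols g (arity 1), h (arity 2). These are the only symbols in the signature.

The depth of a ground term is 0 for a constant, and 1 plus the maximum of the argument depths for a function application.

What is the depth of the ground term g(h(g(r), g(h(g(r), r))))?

5

depth(g(r)) = 1 + depth(r) = 1 + 0 = 1
depth(h(g(r), r)) = 1 + max(1, 0) = 2
depth(g(h(g(r), r))) = 1 + depth(h(g(r), r)) = 1 + 2 = 3
depth(h(g(r), g(h(g(r), r)))) = 1 + max(1, 3) = 4
depth(g(h(g(r), g(h(g(r), r))))) = 1 + depth(h(g(r), g(h(g(r), r)))) = 1 + 4 = 5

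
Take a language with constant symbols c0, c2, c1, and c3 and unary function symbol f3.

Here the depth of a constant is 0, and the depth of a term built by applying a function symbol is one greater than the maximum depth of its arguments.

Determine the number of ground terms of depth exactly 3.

4

Write N_k for the number of ground terms of depth ≤ k. A term of depth ≤ k is either a constant or a function symbol applied to arguments of depth ≤ k−1, so N_k = 4 + N_{k-1}.
N_0 = 4
N_1 = 4 + 4 = 8
N_2 = 4 + 8 = 12
N_3 = 4 + 12 = 16
Terms of depth exactly 3: N_3 − N_2 = 16 − 12 = 4.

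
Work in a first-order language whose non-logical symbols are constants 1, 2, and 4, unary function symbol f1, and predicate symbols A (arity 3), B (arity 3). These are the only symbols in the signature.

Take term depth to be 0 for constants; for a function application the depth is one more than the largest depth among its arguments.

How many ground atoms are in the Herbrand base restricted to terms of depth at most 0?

First count ground terms of depth ≤ 0.
Count level by level. With function symbols f1/1, the terms of depth ≤ k are the 3 constants together with each function applied to depth-≤(k−1) tuples, so N_k = 3 + N_{k-1}.
N_0 = 3
Explicitly: 1, 2, 4.
So |H| = 3.
For each predicate symbol, the number of ground atoms is |H| raised to its arity; summing:
  A: 3^3 = 27;  B: 3^3 = 27
Total ground atoms: 27 + 27 = 54.

54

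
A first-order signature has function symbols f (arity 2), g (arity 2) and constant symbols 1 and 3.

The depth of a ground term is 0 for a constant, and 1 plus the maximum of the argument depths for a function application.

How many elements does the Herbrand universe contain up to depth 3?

81610

Count level by level. With function symbols f/2, g/2, the terms of depth ≤ k are the 2 constants together with each function applied to depth-≤(k−1) tuples, so N_k = 2 + N_{k-1}^2 + N_{k-1}^2.
N_0 = 2
N_1 = 2 + 2^2 + 2^2 = 10
N_2 = 2 + 10^2 + 10^2 = 202
N_3 = 2 + 202^2 + 202^2 = 81610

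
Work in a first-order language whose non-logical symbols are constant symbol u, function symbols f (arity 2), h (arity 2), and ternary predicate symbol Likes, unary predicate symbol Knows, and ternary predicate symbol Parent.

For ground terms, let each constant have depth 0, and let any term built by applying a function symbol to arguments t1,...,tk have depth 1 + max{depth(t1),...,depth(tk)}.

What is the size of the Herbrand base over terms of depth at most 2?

First count ground terms of depth ≤ 2.
Count level by level. With function symbols f/2, h/2, the terms of depth ≤ k are the 1 constant together with each function applied to depth-≤(k−1) tuples, so N_k = 1 + N_{k-1}^2 + N_{k-1}^2.
N_0 = 1
N_1 = 1 + 1^2 + 1^2 = 3
N_2 = 1 + 3^2 + 3^2 = 19
So |H| = 19.
Ground atoms are formed by filling each argument slot of a predicate with a term from H, so an r-ary predicate gives |H|^r atoms:
  Likes: 19^3 = 6859;  Knows: 19;  Parent: 19^3 = 6859
Total ground atoms: 6859 + 19 + 6859 = 13737.

13737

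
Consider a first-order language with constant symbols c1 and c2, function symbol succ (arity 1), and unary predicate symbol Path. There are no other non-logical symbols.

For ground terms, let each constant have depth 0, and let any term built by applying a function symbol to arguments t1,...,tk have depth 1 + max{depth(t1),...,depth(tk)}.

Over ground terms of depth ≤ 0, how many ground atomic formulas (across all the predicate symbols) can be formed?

2

First count ground terms of depth ≤ 0.
Count level by level. With function symbols succ/1, the terms of depth ≤ k are the 2 constants together with each function applied to depth-≤(k−1) tuples, so N_k = 2 + N_{k-1}.
N_0 = 2
Explicitly: c1, c2.
So |H| = 2.
For each predicate symbol, the number of ground atoms is |H| raised to its arity; summing:
  Path: 2
Total ground atoms: 2.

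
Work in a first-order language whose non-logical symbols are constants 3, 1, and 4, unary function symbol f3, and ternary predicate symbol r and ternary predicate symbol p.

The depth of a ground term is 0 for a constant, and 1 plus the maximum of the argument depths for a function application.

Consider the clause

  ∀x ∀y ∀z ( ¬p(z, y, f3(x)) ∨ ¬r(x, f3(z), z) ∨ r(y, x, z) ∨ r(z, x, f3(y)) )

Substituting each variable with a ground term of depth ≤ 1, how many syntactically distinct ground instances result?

216

Ground terms of depth ≤ 1:
  Let N_k = |{terms of depth ≤ k}|. Then N_0 = 3 and N_k = 3 + N_{k-1} for k ≥ 1 (one summand per function symbol, arity giving the exponent).
  N_0 = 3
  N_1 = 3 + 3 = 6
So there are 6 ground terms available for substitution.
The clause has 3 distinct variables (x, y, z), each appearing in the body. In the free term algebra distinct substitutions yield syntactically distinct ground instances.
Number of ground instances = 6^3 = 216.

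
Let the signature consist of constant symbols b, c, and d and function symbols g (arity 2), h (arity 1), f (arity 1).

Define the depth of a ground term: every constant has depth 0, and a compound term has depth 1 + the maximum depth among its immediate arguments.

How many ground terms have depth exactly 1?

Let N_k count ground terms of depth at most k. Each non-constant term of depth ≤ k is some function symbol applied to depth-≤(k−1) arguments, giving N_k = 3 + N_{k-1}^2 + N_{k-1} + N_{k-1}.
N_0 = 3
N_1 = 3 + 3^2 + 3 + 3 = 18
Terms of depth exactly 1: N_1 − N_0 = 18 − 3 = 15.

15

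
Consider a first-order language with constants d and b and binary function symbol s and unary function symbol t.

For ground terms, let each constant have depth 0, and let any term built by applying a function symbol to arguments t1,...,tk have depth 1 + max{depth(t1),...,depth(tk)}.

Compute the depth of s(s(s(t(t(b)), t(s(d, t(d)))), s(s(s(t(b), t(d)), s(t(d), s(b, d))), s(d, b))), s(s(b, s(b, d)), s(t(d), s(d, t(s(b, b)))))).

6

depth(t(b)) = 1 + depth(b) = 1 + 0 = 1
depth(t(t(b))) = 1 + depth(t(b)) = 1 + 1 = 2
depth(t(d)) = 1 + depth(d) = 1 + 0 = 1
depth(s(d, t(d))) = 1 + max(0, 1) = 2
depth(t(s(d, t(d)))) = 1 + depth(s(d, t(d))) = 1 + 2 = 3
depth(s(t(t(b)), t(s(d, t(d))))) = 1 + max(2, 3) = 4
depth(s(t(b), t(d))) = 1 + max(1, 1) = 2
depth(s(b, d)) = 1 + max(0, 0) = 1
depth(s(t(d), s(b, d))) = 1 + max(1, 1) = 2
depth(s(s(t(b), t(d)), s(t(d), s(b, d)))) = 1 + max(2, 2) = 3
depth(s(d, b)) = 1 + max(0, 0) = 1
depth(s(s(s(t(b), t(d)), s(t(d), s(b, d))), s(d, b))) = 1 + max(3, 1) = 4
depth(s(s(t(t(b)), t(s(d, t(d)))), s(s(s(t(b), t(d)), s(t(d), s(b, d))), s(d, b)))) = 1 + max(4, 4) = 5
depth(s(b, s(b, d))) = 1 + max(0, 1) = 2
depth(s(b, b)) = 1 + max(0, 0) = 1
depth(t(s(b, b))) = 1 + depth(s(b, b)) = 1 + 1 = 2
depth(s(d, t(s(b, b)))) = 1 + max(0, 2) = 3
depth(s(t(d), s(d, t(s(b, b))))) = 1 + max(1, 3) = 4
depth(s(s(b, s(b, d)), s(t(d), s(d, t(s(b, b)))))) = 1 + max(2, 4) = 5
depth(s(s(s(t(t(b)), t(s(d, t(d)))), s(s(s(t(b), t(d)), s(t(d), s(b, d))), s(d, b))), s(s(b, s(b, d)), s(t(d), s(d, t(s(b, b))))))) = 1 + max(5, 5) = 6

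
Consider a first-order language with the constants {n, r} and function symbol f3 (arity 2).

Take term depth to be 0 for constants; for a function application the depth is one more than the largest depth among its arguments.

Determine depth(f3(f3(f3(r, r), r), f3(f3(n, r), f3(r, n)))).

depth(f3(r, r)) = 1 + max(0, 0) = 1
depth(f3(f3(r, r), r)) = 1 + max(1, 0) = 2
depth(f3(n, r)) = 1 + max(0, 0) = 1
depth(f3(r, n)) = 1 + max(0, 0) = 1
depth(f3(f3(n, r), f3(r, n))) = 1 + max(1, 1) = 2
depth(f3(f3(f3(r, r), r), f3(f3(n, r), f3(r, n)))) = 1 + max(2, 2) = 3

3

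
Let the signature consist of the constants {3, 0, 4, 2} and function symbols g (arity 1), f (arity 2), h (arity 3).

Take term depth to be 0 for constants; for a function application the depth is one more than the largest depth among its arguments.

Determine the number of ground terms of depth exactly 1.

Count level by level. With function symbols g/1, f/2, h/3, the terms of depth ≤ k are the 4 constants together with each function applied to depth-≤(k−1) tuples, so N_k = 4 + N_{k-1} + N_{k-1}^2 + N_{k-1}^3.
N_0 = 4
N_1 = 4 + 4 + 4^2 + 4^3 = 88
Terms of depth exactly 1: N_1 − N_0 = 88 − 4 = 84.

84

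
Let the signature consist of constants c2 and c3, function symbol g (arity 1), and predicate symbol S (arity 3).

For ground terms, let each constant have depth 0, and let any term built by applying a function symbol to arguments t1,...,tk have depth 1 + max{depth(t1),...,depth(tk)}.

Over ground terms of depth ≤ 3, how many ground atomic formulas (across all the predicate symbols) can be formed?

512

First count ground terms of depth ≤ 3.
Let N_k count ground terms of depth at most k. Each non-constant term of depth ≤ k is some function symbol applied to depth-≤(k−1) arguments, giving N_k = 2 + N_{k-1}.
N_0 = 2
N_1 = 2 + 2 = 4
N_2 = 2 + 4 = 6
N_3 = 2 + 6 = 8
Explicitly: c2, c3, g(c2), g(c3), g(g(c2)), g(g(c3)), g(g(g(c2))), g(g(g(c3))).
So |H| = 8.
Ground atoms are formed by filling each argument slot of a predicate with a term from H, so an r-ary predicate gives |H|^r atoms:
  S: 8^3 = 512
Total ground atoms: 512.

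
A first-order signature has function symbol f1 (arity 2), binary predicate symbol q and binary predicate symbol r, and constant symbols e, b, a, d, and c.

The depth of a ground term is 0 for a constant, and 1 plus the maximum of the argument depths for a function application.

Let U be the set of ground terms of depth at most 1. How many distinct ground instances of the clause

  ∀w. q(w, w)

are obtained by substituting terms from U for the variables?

30

Ground terms of depth ≤ 1:
  If N_k denotes the number of depth-≤k ground terms, the 5 constants give N_0 = 5, and each function symbol of arity r contributes N_{k-1}^r new terms at level k: N_k = 5 + N_{k-1}^2.
  N_0 = 5
  N_1 = 5 + 5^2 = 30
So there are 30 ground terms available for substitution.
There is 1 variable to instantiate (w),  occurring in at least one literal, so different choices give different ground instances.
Number of ground instances = 30.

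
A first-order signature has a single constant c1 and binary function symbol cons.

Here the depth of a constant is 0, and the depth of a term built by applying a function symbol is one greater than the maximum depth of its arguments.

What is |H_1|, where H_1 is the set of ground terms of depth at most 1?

2

Let N_k = |{terms of depth ≤ k}|. Then N_0 = 1 and N_k = 1 + N_{k-1}^2 for k ≥ 1 (one summand per function symbol, arity giving the exponent).
N_0 = 1
N_1 = 1 + 1^2 = 2
Explicitly: c1, cons(c1, c1).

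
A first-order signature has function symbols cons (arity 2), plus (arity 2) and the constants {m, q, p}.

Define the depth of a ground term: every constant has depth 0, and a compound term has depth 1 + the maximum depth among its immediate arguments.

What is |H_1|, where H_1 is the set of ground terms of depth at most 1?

Write N_k for the number of ground terms of depth ≤ k. A term of depth ≤ k is either a constant or a function symbol applied to arguments of depth ≤ k−1, so N_k = 3 + N_{k-1}^2 + N_{k-1}^2.
N_0 = 3
N_1 = 3 + 3^2 + 3^2 = 21

21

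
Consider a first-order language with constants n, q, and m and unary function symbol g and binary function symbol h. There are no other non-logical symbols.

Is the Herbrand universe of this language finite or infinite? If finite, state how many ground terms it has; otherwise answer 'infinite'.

The signature has at least one function symbol (g, arity 1) and at least one constant (n).
Iterating g gives infinitely many distinct ground terms: n, g(n), g(g(n)), ...
So the Herbrand universe is infinite.

infinite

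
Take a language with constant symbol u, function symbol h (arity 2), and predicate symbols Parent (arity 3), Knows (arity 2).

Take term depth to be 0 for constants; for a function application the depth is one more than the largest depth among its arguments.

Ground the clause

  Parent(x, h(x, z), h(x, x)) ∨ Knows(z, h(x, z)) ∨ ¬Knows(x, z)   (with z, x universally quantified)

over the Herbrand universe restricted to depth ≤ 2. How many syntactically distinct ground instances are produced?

25

Ground terms of depth ≤ 2:
  Write N_k for the number of ground terms of depth ≤ k. A term of depth ≤ k is either a constant or a function symbol applied to arguments of depth ≤ k−1, so N_k = 1 + N_{k-1}^2.
  N_0 = 1
  N_1 = 1 + 1^2 = 2
  N_2 = 1 + 2^2 = 5
  Explicitly: u, h(u, u), h(u, h(u, u)), h(h(u, u), u), h(h(u, u), h(u, u)).
So there are 5 ground terms available for substitution.
Each of z, x ranges independently over the available ground terms, and distinct assignments produce distinct instances.
Number of ground instances = 5^2 = 25.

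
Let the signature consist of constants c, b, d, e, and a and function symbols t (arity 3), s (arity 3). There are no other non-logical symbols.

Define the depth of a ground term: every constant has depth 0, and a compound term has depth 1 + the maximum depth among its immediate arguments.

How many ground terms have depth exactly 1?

Write N_k for the number of ground terms of depth ≤ k. A term of depth ≤ k is either a constant or a function symbol applied to arguments of depth ≤ k−1, so N_k = 5 + N_{k-1}^3 + N_{k-1}^3.
N_0 = 5
N_1 = 5 + 5^3 + 5^3 = 255
Terms of depth exactly 1: N_1 − N_0 = 255 − 5 = 250.

250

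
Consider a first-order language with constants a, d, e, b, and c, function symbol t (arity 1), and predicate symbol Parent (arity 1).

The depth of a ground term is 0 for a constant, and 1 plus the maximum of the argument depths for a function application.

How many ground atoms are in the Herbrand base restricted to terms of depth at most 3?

First count ground terms of depth ≤ 3.
Write N_k for the number of ground terms of depth ≤ k. A term of depth ≤ k is either a constant or a function symbol applied to arguments of depth ≤ k−1, so N_k = 5 + N_{k-1}.
N_0 = 5
N_1 = 5 + 5 = 10
N_2 = 5 + 10 = 15
N_3 = 5 + 15 = 20
So |H| = 20.
Ground atoms are formed by filling each argument slot of a predicate with a term from H, so an r-ary predicate gives |H|^r atoms:
  Parent: 20
Total ground atoms: 20.

20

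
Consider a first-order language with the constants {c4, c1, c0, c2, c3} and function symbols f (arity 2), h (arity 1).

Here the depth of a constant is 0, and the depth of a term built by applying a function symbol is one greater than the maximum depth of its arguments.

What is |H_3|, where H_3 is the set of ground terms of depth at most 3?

Let N_k count ground terms of depth at most k. Each non-constant term of depth ≤ k is some function symbol applied to depth-≤(k−1) arguments, giving N_k = 5 + N_{k-1}^2 + N_{k-1}.
N_0 = 5
N_1 = 5 + 5^2 + 5 = 35
N_2 = 5 + 35^2 + 35 = 1265
N_3 = 5 + 1265^2 + 1265 = 1601495

1601495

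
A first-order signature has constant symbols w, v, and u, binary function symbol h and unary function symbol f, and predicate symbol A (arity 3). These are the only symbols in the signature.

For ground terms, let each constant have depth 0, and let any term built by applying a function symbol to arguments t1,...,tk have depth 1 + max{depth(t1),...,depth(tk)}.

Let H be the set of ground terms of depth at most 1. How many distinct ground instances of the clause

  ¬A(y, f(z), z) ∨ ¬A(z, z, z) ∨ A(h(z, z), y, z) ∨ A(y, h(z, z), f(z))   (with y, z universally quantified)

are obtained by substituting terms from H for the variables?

225

Ground terms of depth ≤ 1:
  Let N_k = |{terms of depth ≤ k}|. Then N_0 = 3 and N_k = 3 + N_{k-1}^2 + N_{k-1} for k ≥ 1 (one summand per function symbol, arity giving the exponent).
  N_0 = 3
  N_1 = 3 + 3^2 + 3 = 15
So there are 15 ground terms available for substitution.
Each of y, z ranges independently over the available ground terms, and distinct assignments produce distinct instances.
Number of ground instances = 15^2 = 225.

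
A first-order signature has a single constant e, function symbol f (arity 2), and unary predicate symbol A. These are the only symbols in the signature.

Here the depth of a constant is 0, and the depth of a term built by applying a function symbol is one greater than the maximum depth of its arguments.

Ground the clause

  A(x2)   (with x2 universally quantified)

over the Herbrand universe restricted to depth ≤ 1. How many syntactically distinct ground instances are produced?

Ground terms of depth ≤ 1:
  Let N_k count ground terms of depth at most k. Each non-constant term of depth ≤ k is some function symbol applied to depth-≤(k−1) arguments, giving N_k = 1 + N_{k-1}^2.
  N_0 = 1
  N_1 = 1 + 1^2 = 2
  Explicitly: e, f(e, e).
So there are 2 ground terms available for substitution.
The variable x2 ranges independently over the available ground terms, and distinct assignments produce distinct instances.
Number of ground instances = 2.

2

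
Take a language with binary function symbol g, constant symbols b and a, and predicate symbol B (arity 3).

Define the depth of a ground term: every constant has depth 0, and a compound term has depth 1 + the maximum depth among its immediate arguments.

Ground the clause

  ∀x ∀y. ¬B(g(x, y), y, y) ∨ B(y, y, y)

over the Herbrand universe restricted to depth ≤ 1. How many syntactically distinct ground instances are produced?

36

Ground terms of depth ≤ 1:
  Let N_k count ground terms of depth at most k. Each non-constant term of depth ≤ k is some function symbol applied to depth-≤(k−1) arguments, giving N_k = 2 + N_{k-1}^2.
  N_0 = 2
  N_1 = 2 + 2^2 = 6
So there are 6 ground terms available for substitution.
The clause has 2 distinct variables (x, y), each appearing in the body. In the free term algebra distinct substitutions yield syntactically distinct ground instances.
Number of ground instances = 6^2 = 36.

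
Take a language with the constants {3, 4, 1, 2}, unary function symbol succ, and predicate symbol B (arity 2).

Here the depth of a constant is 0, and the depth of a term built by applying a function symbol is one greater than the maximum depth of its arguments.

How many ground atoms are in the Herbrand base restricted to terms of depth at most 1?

First count ground terms of depth ≤ 1.
Count level by level. With function symbols succ/1, the terms of depth ≤ k are the 4 constants together with each function applied to depth-≤(k−1) tuples, so N_k = 4 + N_{k-1}.
N_0 = 4
N_1 = 4 + 4 = 8
So |H| = 8.
For each predicate symbol, the number of ground atoms is |H| raised to its arity; summing:
  B: 8^2 = 64
Total ground atoms: 64.

64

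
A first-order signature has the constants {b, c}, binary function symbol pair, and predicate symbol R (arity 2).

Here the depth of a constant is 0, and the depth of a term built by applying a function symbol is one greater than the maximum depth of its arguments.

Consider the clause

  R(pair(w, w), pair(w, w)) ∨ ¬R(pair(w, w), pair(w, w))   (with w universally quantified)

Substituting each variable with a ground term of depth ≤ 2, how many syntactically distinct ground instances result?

Ground terms of depth ≤ 2:
  Count level by level. With function symbols pair/2, the terms of depth ≤ k are the 2 constants together with each function applied to depth-≤(k−1) tuples, so N_k = 2 + N_{k-1}^2.
  N_0 = 2
  N_1 = 2 + 2^2 = 6
  N_2 = 2 + 6^2 = 38
So there are 38 ground terms available for substitution.
The body mentions the single quantified variable w; since ground terms form a free algebra, no two substitutions collapse to the same formula.
Number of ground instances = 38.

38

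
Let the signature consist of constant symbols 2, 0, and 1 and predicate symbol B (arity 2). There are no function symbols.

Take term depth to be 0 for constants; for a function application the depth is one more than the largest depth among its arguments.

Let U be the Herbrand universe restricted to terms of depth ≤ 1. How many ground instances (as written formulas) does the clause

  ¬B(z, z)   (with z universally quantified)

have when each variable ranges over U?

Ground terms of depth ≤ 1:
  With no function symbols every ground term is a constant, so there are exactly 3 ground terms at every depth bound.
  N_0 = 3
  N_1 = 3
So there are 3 ground terms available for substitution.
There is 1 variable to instantiate (z),  occurring in at least one literal, so different choices give different ground instances.
Number of ground instances = 3.

3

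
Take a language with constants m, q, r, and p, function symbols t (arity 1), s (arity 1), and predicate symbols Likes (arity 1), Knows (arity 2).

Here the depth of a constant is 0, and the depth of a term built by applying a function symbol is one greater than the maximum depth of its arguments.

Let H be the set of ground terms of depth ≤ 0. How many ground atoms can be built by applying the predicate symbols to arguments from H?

20

First count ground terms of depth ≤ 0.
Write N_k for the number of ground terms of depth ≤ k. A term of depth ≤ k is either a constant or a function symbol applied to arguments of depth ≤ k−1, so N_k = 4 + N_{k-1} + N_{k-1}.
N_0 = 4
Explicitly: m, q, r, p.
So |H| = 4.
A ground atom is a predicate applied to a tuple of terms from H, so the count is the sum over predicates of |H|^arity:
  Likes: 4;  Knows: 4^2 = 16
Total ground atoms: 4 + 16 = 20.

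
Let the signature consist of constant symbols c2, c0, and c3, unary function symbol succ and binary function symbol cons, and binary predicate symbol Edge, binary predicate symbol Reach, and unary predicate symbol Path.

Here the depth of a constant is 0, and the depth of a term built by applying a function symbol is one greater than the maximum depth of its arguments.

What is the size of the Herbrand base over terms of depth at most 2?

118341

First count ground terms of depth ≤ 2.
Let N_k = |{terms of depth ≤ k}|. Then N_0 = 3 and N_k = 3 + N_{k-1} + N_{k-1}^2 for k ≥ 1 (one summand per function symbol, arity giving the exponent).
N_0 = 3
N_1 = 3 + 3 + 3^2 = 15
N_2 = 3 + 15 + 15^2 = 243
So |H| = 243.
For each predicate symbol, the number of ground atoms is |H| raised to its arity; summing:
  Edge: 243^2 = 59049;  Reach: 243^2 = 59049;  Path: 243
Total ground atoms: 59049 + 59049 + 243 = 118341.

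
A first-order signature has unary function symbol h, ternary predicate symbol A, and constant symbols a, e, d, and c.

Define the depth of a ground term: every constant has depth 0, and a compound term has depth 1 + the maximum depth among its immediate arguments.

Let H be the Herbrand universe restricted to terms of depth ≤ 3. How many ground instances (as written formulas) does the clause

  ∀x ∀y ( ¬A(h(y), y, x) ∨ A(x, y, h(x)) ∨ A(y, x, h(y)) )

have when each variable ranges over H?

Ground terms of depth ≤ 3:
  If N_k denotes the number of depth-≤k ground terms, the 4 constants give N_0 = 4, and each function symbol of arity r contributes N_{k-1}^r new terms at level k: N_k = 4 + N_{k-1}.
  N_0 = 4
  N_1 = 4 + 4 = 8
  N_2 = 4 + 8 = 12
  N_3 = 4 + 12 = 16
So there are 16 ground terms available for substitution.
The body mentions every one of the 2 quantified variables; since ground terms form a free algebra, no two substitutions collapse to the same formula.
Number of ground instances = 16^2 = 256.

256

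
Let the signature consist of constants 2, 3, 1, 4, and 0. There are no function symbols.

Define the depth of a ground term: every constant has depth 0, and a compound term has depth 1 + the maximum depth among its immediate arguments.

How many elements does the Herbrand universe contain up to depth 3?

5

With no function symbols every ground term is a constant, so there are exactly 5 ground terms at every depth bound.
N_0 = 5
N_1 = 5
N_2 = 5
N_3 = 5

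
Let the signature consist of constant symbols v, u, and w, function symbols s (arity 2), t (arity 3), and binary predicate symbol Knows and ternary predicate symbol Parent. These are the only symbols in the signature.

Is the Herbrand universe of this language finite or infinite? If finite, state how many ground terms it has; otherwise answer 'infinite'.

infinite

The signature has at least one function symbol (s, arity 2) and at least one constant (v).
Iterating s gives infinitely many distinct ground terms: v, s(v, v), s(s(v, v), s(v, v)), ...
So the Herbrand universe is infinite.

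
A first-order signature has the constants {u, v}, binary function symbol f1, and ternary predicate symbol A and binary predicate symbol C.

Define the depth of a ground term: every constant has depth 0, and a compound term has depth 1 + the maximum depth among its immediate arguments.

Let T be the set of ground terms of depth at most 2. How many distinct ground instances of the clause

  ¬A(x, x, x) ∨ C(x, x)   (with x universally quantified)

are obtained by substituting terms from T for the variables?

38

Ground terms of depth ≤ 2:
  Let N_k = |{terms of depth ≤ k}|. Then N_0 = 2 and N_k = 2 + N_{k-1}^2 for k ≥ 1 (one summand per function symbol, arity giving the exponent).
  N_0 = 2
  N_1 = 2 + 2^2 = 6
  N_2 = 2 + 6^2 = 38
So there are 38 ground terms available for substitution.
The variable x ranges independently over the available ground terms, and distinct assignments produce distinct instances.
Number of ground instances = 38.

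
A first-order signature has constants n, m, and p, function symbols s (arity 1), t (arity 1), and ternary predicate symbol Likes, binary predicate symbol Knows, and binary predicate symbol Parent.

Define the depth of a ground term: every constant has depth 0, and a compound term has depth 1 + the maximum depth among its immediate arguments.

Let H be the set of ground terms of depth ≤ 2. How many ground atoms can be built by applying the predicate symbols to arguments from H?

First count ground terms of depth ≤ 2.
Let N_k count ground terms of depth at most k. Each non-constant term of depth ≤ k is some function symbol applied to depth-≤(k−1) arguments, giving N_k = 3 + N_{k-1} + N_{k-1}.
N_0 = 3
N_1 = 3 + 3 + 3 = 9
N_2 = 3 + 9 + 9 = 21
So |H| = 21.
Each predicate of arity r yields |H|^r ground atoms (one per choice of an r-tuple from H):
  Likes: 21^3 = 9261;  Knows: 21^2 = 441;  Parent: 21^2 = 441
Total ground atoms: 9261 + 441 + 441 = 10143.

10143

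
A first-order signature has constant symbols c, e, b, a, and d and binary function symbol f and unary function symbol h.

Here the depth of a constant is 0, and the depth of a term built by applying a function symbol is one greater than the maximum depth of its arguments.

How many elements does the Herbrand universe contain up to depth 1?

35

Write N_k for the number of ground terms of depth ≤ k. A term of depth ≤ k is either a constant or a function symbol applied to arguments of depth ≤ k−1, so N_k = 5 + N_{k-1}^2 + N_{k-1}.
N_0 = 5
N_1 = 5 + 5^2 + 5 = 35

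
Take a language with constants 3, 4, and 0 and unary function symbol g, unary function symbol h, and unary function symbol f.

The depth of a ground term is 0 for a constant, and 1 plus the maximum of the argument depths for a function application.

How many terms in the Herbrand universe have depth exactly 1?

9

Write N_k for the number of ground terms of depth ≤ k. A term of depth ≤ k is either a constant or a function symbol applied to arguments of depth ≤ k−1, so N_k = 3 + N_{k-1} + N_{k-1} + N_{k-1}.
N_0 = 3
N_1 = 3 + 3 + 3 + 3 = 12
Terms of depth exactly 1: N_1 − N_0 = 12 − 3 = 9.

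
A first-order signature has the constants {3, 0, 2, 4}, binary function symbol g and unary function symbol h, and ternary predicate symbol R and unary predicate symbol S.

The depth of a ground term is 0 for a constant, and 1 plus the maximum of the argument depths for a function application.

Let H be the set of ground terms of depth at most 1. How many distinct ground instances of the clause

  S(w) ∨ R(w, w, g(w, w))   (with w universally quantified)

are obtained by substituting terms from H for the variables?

Ground terms of depth ≤ 1:
  Write N_k for the number of ground terms of depth ≤ k. A term of depth ≤ k is either a constant or a function symbol applied to arguments of depth ≤ k−1, so N_k = 4 + N_{k-1}^2 + N_{k-1}.
  N_0 = 4
  N_1 = 4 + 4^2 + 4 = 24
So there are 24 ground terms available for substitution.
The variable w ranges independently over the available ground terms, and distinct assignments produce distinct instances.
Number of ground instances = 24.

24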